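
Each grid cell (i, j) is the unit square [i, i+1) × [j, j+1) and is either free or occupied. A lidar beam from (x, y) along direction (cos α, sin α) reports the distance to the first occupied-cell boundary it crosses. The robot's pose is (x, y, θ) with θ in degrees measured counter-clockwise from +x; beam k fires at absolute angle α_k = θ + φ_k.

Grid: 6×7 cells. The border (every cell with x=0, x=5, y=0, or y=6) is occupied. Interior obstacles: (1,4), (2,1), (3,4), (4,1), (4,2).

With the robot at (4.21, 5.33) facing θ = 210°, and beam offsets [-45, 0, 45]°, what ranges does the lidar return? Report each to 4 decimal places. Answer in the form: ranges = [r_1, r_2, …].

beam 1: φ=-45°, α=165°
  dir = (cos 165°, sin 165°) = (-0.9659, 0.2588); from cell (4,5)
  next x-line at t=0.2174, next y-line at t=2.5887; Δt_x=1.0353, Δt_y=3.8637
    x: enter (3,5) at t=0.2174
    x: enter (2,5) at t=1.2527
    x: enter (1,5) at t=2.2880
    y: enter (1,6) at t=2.5887 ← occupied
  → r_1 = 2.5887
beam 2: φ=0°, α=210°
  dir = (cos 210°, sin 210°) = (-0.8660, -0.5000); from cell (4,5)
  next x-line at t=0.2425, next y-line at t=0.6600; Δt_x=1.1547, Δt_y=2.0000
    x: enter (3,5) at t=0.2425
    y: enter (3,4) at t=0.6600 ← occupied
  → r_2 = 0.6600
beam 3: φ=45°, α=255°
  dir = (cos 255°, sin 255°) = (-0.2588, -0.9659); from cell (4,5)
  next x-line at t=0.8114, next y-line at t=0.3416; Δt_x=3.8637, Δt_y=1.0353
    y: enter (4,4) at t=0.3416
    x: enter (3,4) at t=0.8114 ← occupied
  → r_3 = 0.8114

ranges = [2.5887, 0.6600, 0.8114]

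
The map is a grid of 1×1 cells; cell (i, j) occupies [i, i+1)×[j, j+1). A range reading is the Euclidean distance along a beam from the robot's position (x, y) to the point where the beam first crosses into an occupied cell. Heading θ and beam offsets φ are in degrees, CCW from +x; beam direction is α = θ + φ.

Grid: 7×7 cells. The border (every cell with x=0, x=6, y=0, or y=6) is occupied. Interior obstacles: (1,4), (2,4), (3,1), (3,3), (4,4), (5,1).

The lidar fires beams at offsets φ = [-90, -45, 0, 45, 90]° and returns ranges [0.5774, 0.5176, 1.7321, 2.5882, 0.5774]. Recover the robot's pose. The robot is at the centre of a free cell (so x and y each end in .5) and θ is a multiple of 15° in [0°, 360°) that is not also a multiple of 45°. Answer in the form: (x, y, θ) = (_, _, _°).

Candidates: 19 free-cell centres × 16 headings = 304 poses. Raycast each; keep the one whose scan matches to 4 dp.
  (4.5, 3.5, 30°): beam 1 = 1.7321 ≠ 0.5774 ✗
  (2.5, 3.5, 300°): beam 1 = 1.7321 ≠ 0.5774 ✗
  (3.5, 5.5, 240°): beam 1 = 1.0000 ≠ 0.5774 ✗
  …
  (3.5, 2.5, 330°): r_1=0.5774, r_2=0.5176, r_3=1.7321, r_4=2.5882, r_5=0.5774 — all match ✓
Only this pose fits every beam.

(x, y, θ) = (3.5, 2.5, 330°)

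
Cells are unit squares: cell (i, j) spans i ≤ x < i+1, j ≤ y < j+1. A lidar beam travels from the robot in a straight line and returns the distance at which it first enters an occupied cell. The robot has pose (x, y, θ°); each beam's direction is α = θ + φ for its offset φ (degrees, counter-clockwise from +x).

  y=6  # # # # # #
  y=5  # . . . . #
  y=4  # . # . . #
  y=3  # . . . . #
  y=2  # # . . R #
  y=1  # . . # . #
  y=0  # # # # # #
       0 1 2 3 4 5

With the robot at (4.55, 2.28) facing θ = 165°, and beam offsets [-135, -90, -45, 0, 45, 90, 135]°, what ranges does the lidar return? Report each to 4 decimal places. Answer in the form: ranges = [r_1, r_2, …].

beam 1: φ=-135°, α=30°
  dir = (cos 30°, sin 30°) = (0.8660, 0.5000); from cell (4,2)
  next x-line at t=0.5196, next y-line at t=1.4400; Δt_x=1.1547, Δt_y=2.0000
    x: enter (5,2) at t=0.5196 ← occupied
  → r_1 = 0.5196
beam 2: φ=-90°, α=75°
  dir = (cos 75°, sin 75°) = (0.2588, 0.9659); from cell (4,2)
  next x-line at t=1.7387, next y-line at t=0.7454; Δt_x=3.8637, Δt_y=1.0353
    y: enter (4,3) at t=0.7454
    x: enter (5,3) at t=1.7387 ← occupied
  → r_2 = 1.7387
beam 3: φ=-45°, α=120°
  dir = (cos 120°, sin 120°) = (-0.5000, 0.8660); from cell (4,2)
  next x-line at t=1.1000, next y-line at t=0.8314; Δt_x=2.0000, Δt_y=1.1547
    y: enter (4,3) at t=0.8314
    x: enter (3,3) at t=1.1000
    y: enter (3,4) at t=1.9861
    x: enter (2,4) at t=3.1000 ← occupied
  → r_3 = 3.1000
beam 4: φ=0°, α=165°
  dir = (cos 165°, sin 165°) = (-0.9659, 0.2588); from cell (4,2)
  next x-line at t=0.5694, next y-line at t=2.7819; Δt_x=1.0353, Δt_y=3.8637
    x: enter (3,2) at t=0.5694
    x: enter (2,2) at t=1.6047
    x: enter (1,2) at t=2.6400 ← occupied
  → r_4 = 2.6400
beam 5: φ=45°, α=210°
  dir = (cos 210°, sin 210°) = (-0.8660, -0.5000); from cell (4,2)
  next x-line at t=0.6351, next y-line at t=0.5600; Δt_x=1.1547, Δt_y=2.0000
    y: enter (4,1) at t=0.5600
    x: enter (3,1) at t=0.6351 ← occupied
  → r_5 = 0.6351
beam 6: φ=90°, α=255°
  dir = (cos 255°, sin 255°) = (-0.2588, -0.9659); from cell (4,2)
  next x-line at t=2.1250, next y-line at t=0.2899; Δt_x=3.8637, Δt_y=1.0353
    y: enter (4,1) at t=0.2899
    y: enter (4,0) at t=1.3252 ← occupied
  → r_6 = 1.3252
beam 7: φ=135°, α=300°
  dir = (cos 300°, sin 300°) = (0.5000, -0.8660); from cell (4,2)
  next x-line at t=0.9000, next y-line at t=0.3233; Δt_x=2.0000, Δt_y=1.1547
    y: enter (4,1) at t=0.3233
    x: enter (5,1) at t=0.9000 ← occupied
  → r_7 = 0.9000

ranges = [0.5196, 1.7387, 3.1000, 2.6400, 0.6351, 1.3252, 0.9000]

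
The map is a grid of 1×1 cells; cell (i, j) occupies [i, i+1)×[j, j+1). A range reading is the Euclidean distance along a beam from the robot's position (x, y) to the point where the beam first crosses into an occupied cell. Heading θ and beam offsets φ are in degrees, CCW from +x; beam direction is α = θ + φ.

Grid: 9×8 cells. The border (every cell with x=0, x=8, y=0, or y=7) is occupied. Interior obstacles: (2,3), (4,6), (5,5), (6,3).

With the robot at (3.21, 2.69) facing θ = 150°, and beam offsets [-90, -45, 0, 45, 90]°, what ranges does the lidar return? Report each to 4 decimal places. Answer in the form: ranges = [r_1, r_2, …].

beam 1: φ=-90°, α=60°
  d=(0.5000,0.8660)  start (3,2)  tX=1.5800 tY=0.3580  stride 1/|dx|=2.0000 1/|dy|=1.1547
    cross y-line → (3,3), t=0.3580
    cross y-line → (3,4), t=1.5127
    cross x-line → (4,4), t=1.5800
    cross y-line → (4,5), t=2.6674
    cross x-line → (5,5), t=3.5800 (wall)
  → r_1 = 3.5800
beam 2: φ=-45°, α=105°
  d=(-0.2588,0.9659)  start (3,2)  tX=0.8114 tY=0.3209  stride 1/|dx|=3.8637 1/|dy|=1.0353
    cross y-line → (3,3), t=0.3209
    cross x-line → (2,3), t=0.8114 (wall)
  → r_2 = 0.8114
beam 3: φ=0°, α=150°
  d=(-0.8660,0.5000)  start (3,2)  tX=0.2425 tY=0.6200  stride 1/|dx|=1.1547 1/|dy|=2.0000
    cross x-line → (2,2), t=0.2425
    cross y-line → (2,3), t=0.6200 (wall)
  → r_3 = 0.6200
beam 4: φ=45°, α=195°
  d=(-0.9659,-0.2588)  start (3,2)  tX=0.2174 tY=2.6660  stride 1/|dx|=1.0353 1/|dy|=3.8637
    cross x-line → (2,2), t=0.2174
    cross x-line → (1,2), t=1.2527
    cross x-line → (0,2), t=2.2880 (wall)
  → r_4 = 2.2880
beam 5: φ=90°, α=240°
  d=(-0.5000,-0.8660)  start (3,2)  tX=0.4200 tY=0.7967  stride 1/|dx|=2.0000 1/|dy|=1.1547
    cross x-line → (2,2), t=0.4200
    cross y-line → (2,1), t=0.7967
    cross y-line → (2,0), t=1.9514 (wall)
  → r_5 = 1.9514

ranges = [3.5800, 0.8114, 0.6200, 2.2880, 1.9514]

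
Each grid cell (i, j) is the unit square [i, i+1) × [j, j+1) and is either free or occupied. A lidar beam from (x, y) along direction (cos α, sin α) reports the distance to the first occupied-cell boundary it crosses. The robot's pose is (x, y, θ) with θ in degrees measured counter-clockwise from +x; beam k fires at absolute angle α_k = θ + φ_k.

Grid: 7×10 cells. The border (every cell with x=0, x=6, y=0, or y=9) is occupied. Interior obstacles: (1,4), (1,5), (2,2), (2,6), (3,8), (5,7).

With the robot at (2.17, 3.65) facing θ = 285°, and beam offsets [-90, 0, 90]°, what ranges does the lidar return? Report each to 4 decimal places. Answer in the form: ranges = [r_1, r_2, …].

ranges = [1.2113, 0.6729, 3.9651]

beam 1: φ=-90°, α=195°
  dir = (cos 195°, sin 195°) = (-0.9659, -0.2588); from cell (2,3)
  next x-line at t=0.1760, next y-line at t=2.5114; Δt_x=1.0353, Δt_y=3.8637
    x: enter (1,3) at t=0.1760
    x: enter (0,3) at t=1.2113 ← occupied
  → r_1 = 1.2113
beam 2: φ=0°, α=285°
  dir = (cos 285°, sin 285°) = (0.2588, -0.9659); from cell (2,3)
  next x-line at t=3.2069, next y-line at t=0.6729; Δt_x=3.8637, Δt_y=1.0353
    y: enter (2,2) at t=0.6729 ← occupied
  → r_2 = 0.6729
beam 3: φ=90°, α=15°
  dir = (cos 15°, sin 15°) = (0.9659, 0.2588); from cell (2,3)
  next x-line at t=0.8593, next y-line at t=1.3523; Δt_x=1.0353, Δt_y=3.8637
    x: enter (3,3) at t=0.8593
    y: enter (3,4) at t=1.3523
    x: enter (4,4) at t=1.8946
    x: enter (5,4) at t=2.9298
    x: enter (6,4) at t=3.9651 ← occupied
  → r_3 = 3.9651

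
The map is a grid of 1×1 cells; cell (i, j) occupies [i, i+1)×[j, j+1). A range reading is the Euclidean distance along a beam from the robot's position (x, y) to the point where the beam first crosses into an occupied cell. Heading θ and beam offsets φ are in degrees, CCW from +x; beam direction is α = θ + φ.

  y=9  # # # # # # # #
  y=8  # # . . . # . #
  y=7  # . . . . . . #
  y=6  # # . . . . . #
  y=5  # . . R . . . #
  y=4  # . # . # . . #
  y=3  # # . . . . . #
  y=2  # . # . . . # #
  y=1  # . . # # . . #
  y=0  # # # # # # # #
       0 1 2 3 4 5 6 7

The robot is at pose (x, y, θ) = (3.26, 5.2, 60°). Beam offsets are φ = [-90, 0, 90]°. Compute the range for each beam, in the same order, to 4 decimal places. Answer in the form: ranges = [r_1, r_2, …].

ranges = [0.8545, 3.4800, 1.6000]

beam 1: φ=-90°, α=330°
  direction (0.8660, -0.5000); cell (3,5); t to first gridline: x 0.8545, y 0.4000 (then +1.1547 / +2.0000)
    (3,4) via y @ 0.4000
    (4,4) via x @ 0.8545  # hit
  → r_1 = 0.8545
beam 2: φ=0°, α=60°
  direction (0.5000, 0.8660); cell (3,5); t to first gridline: x 1.4800, y 0.9238 (then +2.0000 / +1.1547)
    (3,6) via y @ 0.9238
    (4,6) via x @ 1.4800
    (4,7) via y @ 2.0785
    (4,8) via y @ 3.2332
    (5,8) via x @ 3.4800  # hit
  → r_2 = 3.4800
beam 3: φ=90°, α=150°
  direction (-0.8660, 0.5000); cell (3,5); t to first gridline: x 0.3002, y 1.6000 (then +1.1547 / +2.0000)
    (2,5) via x @ 0.3002
    (1,5) via x @ 1.4549
    (1,6) via y @ 1.6000  # hit
  → r_3 = 1.6000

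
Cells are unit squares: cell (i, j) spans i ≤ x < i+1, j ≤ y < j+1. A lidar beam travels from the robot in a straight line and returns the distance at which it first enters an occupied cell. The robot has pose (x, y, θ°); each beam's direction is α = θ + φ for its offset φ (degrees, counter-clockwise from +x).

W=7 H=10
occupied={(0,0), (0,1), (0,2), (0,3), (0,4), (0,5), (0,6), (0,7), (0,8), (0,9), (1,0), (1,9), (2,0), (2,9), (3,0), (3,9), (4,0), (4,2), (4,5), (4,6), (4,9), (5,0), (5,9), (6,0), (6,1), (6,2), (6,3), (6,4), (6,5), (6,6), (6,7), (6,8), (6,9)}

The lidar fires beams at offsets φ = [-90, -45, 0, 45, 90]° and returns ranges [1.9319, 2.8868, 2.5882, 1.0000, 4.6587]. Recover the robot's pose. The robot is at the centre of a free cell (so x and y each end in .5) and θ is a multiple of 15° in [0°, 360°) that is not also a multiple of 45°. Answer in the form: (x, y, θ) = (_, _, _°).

(x, y, θ) = (3.5, 4.5, 15°)

Enumerate (i+0.5, j+0.5, θ) over the 37 free cells and 16 admissible headings. For each, cast all 5 beams and compare to the given ranges.
  (2.5, 5.5, 300°): beam 1 = 1.7321 ≠ 1.9319 ✗
  (5.5, 2.5, 285°): beam 1 = 0.5176 ≠ 1.9319 ✗
  (3.5, 7.5, 330°): beam 1 = 5.0000 ≠ 1.9319 ✗
  (3.5, 5.5, 120°): beam 1 = 0.5774 ≠ 1.9319 ✗
  …
  (3.5, 4.5, 15°): r_1=1.9319, r_2=2.8868, r_3=2.5882, r_4=1.0000, r_5=4.6587 — all match ✓
Only this pose fits every beam.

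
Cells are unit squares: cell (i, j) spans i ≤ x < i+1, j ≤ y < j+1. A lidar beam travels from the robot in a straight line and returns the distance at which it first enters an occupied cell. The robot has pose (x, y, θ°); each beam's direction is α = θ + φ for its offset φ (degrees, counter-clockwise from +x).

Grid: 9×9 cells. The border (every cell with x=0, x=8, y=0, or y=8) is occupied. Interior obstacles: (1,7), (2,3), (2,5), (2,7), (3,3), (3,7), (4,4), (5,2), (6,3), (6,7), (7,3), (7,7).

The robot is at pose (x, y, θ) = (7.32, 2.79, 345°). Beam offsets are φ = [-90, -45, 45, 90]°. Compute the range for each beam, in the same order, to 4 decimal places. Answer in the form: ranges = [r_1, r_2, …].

ranges = [1.8531, 1.3600, 0.4200, 0.2174]

beam 1: φ=-90°, α=255°
  cosα=-0.2588 sinα=-0.9659 | (7,2) | tMaxX 1.2364 tMaxY 0.8179 | tΔX 3.8637 tΔY 1.0353
    t=0.8179 [y] (7,1)
    t=1.2364 [x] (6,1)
    t=1.8531 [y] (6,0) — stop
  → r_1 = 1.8531
beam 2: φ=-45°, α=300°
  cosα=0.5000 sinα=-0.8660 | (7,2) | tMaxX 1.3600 tMaxY 0.9122 | tΔX 2.0000 tΔY 1.1547
    t=0.9122 [y] (7,1)
    t=1.3600 [x] (8,1) — stop
  → r_2 = 1.3600
beam 3: φ=45°, α=30°
  cosα=0.8660 sinα=0.5000 | (7,2) | tMaxX 0.7852 tMaxY 0.4200 | tΔX 1.1547 tΔY 2.0000
    t=0.4200 [y] (7,3) — stop
  → r_3 = 0.4200
beam 4: φ=90°, α=75°
  cosα=0.2588 sinα=0.9659 | (7,2) | tMaxX 2.6273 tMaxY 0.2174 | tΔX 3.8637 tΔY 1.0353
    t=0.2174 [y] (7,3) — stop
  → r_4 = 0.2174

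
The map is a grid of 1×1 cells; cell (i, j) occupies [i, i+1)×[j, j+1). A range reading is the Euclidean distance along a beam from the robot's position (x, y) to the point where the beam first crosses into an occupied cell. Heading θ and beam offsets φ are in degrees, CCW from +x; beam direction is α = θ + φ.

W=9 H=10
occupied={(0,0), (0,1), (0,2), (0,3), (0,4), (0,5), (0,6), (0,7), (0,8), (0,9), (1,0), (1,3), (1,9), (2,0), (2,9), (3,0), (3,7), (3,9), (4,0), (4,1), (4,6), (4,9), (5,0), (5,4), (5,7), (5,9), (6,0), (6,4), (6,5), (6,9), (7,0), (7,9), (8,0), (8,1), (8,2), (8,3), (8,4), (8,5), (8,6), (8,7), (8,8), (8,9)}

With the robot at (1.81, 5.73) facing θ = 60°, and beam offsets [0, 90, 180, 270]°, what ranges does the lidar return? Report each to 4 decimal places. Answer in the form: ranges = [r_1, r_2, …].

beam 1: φ=0°, α=60°
  cosα=0.5000 sinα=0.8660 | (1,5) | tMaxX 0.3800 tMaxY 0.3118 | tΔX 2.0000 tΔY 1.1547
    t=0.3118 [y] (1,6)
    t=0.3800 [x] (2,6)
    t=1.4665 [y] (2,7)
    t=2.3800 [x] (3,7) — stop
  → r_1 = 2.3800
beam 2: φ=90°, α=150°
  cosα=-0.8660 sinα=0.5000 | (1,5) | tMaxX 0.9353 tMaxY 0.5400 | tΔX 1.1547 tΔY 2.0000
    t=0.5400 [y] (1,6)
    t=0.9353 [x] (0,6) — stop
  → r_2 = 0.9353
beam 3: φ=180°, α=240°
  cosα=-0.5000 sinα=-0.8660 | (1,5) | tMaxX 1.6200 tMaxY 0.8429 | tΔX 2.0000 tΔY 1.1547
    t=0.8429 [y] (1,4)
    t=1.6200 [x] (0,4) — stop
  → r_3 = 1.6200
beam 4: φ=270°, α=330°
  cosα=0.8660 sinα=-0.5000 | (1,5) | tMaxX 0.2194 tMaxY 1.4600 | tΔX 1.1547 tΔY 2.0000
    t=0.2194 [x] (2,5)
    t=1.3741 [x] (3,5)
    t=1.4600 [y] (3,4)
    t=2.5288 [x] (4,4)
    t=3.4600 [y] (4,3)
    t=3.6835 [x] (5,3)
    t=4.8382 [x] (6,3)
    t=5.4600 [y] (6,2)
    t=5.9929 [x] (7,2)
    t=7.1476 [x] (8,2) — stop
  → r_4 = 7.1476

ranges = [2.3800, 0.9353, 1.6200, 7.1476]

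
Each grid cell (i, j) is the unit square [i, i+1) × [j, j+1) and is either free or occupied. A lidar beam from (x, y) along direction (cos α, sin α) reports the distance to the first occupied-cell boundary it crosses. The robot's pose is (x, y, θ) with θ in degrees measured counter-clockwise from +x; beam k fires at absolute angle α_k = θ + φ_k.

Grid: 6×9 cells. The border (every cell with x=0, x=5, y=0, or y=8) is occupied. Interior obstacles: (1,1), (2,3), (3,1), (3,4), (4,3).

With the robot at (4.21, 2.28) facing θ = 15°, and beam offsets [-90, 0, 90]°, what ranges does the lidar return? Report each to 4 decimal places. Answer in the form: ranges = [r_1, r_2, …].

beam 1: φ=-90°, α=285°
  dir = (cos 285°, sin 285°) = (0.2588, -0.9659); from cell (4,2)
  next x-line at t=3.0523, next y-line at t=0.2899; Δt_x=3.8637, Δt_y=1.0353
    y: enter (4,1) at t=0.2899
    y: enter (4,0) at t=1.3252 ← occupied
  → r_1 = 1.3252
beam 2: φ=0°, α=15°
  dir = (cos 15°, sin 15°) = (0.9659, 0.2588); from cell (4,2)
  next x-line at t=0.8179, next y-line at t=2.7819; Δt_x=1.0353, Δt_y=3.8637
    x: enter (5,2) at t=0.8179 ← occupied
  → r_2 = 0.8179
beam 3: φ=90°, α=105°
  dir = (cos 105°, sin 105°) = (-0.2588, 0.9659); from cell (4,2)
  next x-line at t=0.8114, next y-line at t=0.7454; Δt_x=3.8637, Δt_y=1.0353
    y: enter (4,3) at t=0.7454 ← occupied
  → r_3 = 0.7454

ranges = [1.3252, 0.8179, 0.7454]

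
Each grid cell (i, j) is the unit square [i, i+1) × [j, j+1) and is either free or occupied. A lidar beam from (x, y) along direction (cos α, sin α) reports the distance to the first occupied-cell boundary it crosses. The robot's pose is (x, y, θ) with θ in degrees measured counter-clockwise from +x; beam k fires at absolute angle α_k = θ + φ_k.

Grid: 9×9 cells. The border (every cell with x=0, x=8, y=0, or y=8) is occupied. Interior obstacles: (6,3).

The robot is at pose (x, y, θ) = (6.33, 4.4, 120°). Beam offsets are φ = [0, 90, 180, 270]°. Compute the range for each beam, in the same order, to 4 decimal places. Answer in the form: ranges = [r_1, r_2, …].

beam 1: φ=0°, α=120°
  d=(-0.5000,0.8660)  start (6,4)  tX=0.6600 tY=0.6928  stride 1/|dx|=2.0000 1/|dy|=1.1547
    cross x-line → (5,4), t=0.6600
    cross y-line → (5,5), t=0.6928
    cross y-line → (5,6), t=1.8475
    cross x-line → (4,6), t=2.6600
    cross y-line → (4,7), t=3.0022
    cross y-line → (4,8), t=4.1569 (wall)
  → r_1 = 4.1569
beam 2: φ=90°, α=210°
  d=(-0.8660,-0.5000)  start (6,4)  tX=0.3811 tY=0.8000  stride 1/|dx|=1.1547 1/|dy|=2.0000
    cross x-line → (5,4), t=0.3811
    cross y-line → (5,3), t=0.8000
    cross x-line → (4,3), t=1.5358
    cross x-line → (3,3), t=2.6905
    cross y-line → (3,2), t=2.8000
    cross x-line → (2,2), t=3.8452
    cross y-line → (2,1), t=4.8000
    cross x-line → (1,1), t=4.9999
    cross x-line → (0,1), t=6.1546 (wall)
  → r_2 = 6.1546
beam 3: φ=180°, α=300°
  d=(0.5000,-0.8660)  start (6,4)  tX=1.3400 tY=0.4619  stride 1/|dx|=2.0000 1/|dy|=1.1547
    cross y-line → (6,3), t=0.4619 (wall)
  → r_3 = 0.4619
beam 4: φ=270°, α=30°
  d=(0.8660,0.5000)  start (6,4)  tX=0.7736 tY=1.2000  stride 1/|dx|=1.1547 1/|dy|=2.0000
    cross x-line → (7,4), t=0.7736
    cross y-line → (7,5), t=1.2000
    cross x-line → (8,5), t=1.9283 (wall)
  → r_4 = 1.9283

ranges = [4.1569, 6.1546, 0.4619, 1.9283]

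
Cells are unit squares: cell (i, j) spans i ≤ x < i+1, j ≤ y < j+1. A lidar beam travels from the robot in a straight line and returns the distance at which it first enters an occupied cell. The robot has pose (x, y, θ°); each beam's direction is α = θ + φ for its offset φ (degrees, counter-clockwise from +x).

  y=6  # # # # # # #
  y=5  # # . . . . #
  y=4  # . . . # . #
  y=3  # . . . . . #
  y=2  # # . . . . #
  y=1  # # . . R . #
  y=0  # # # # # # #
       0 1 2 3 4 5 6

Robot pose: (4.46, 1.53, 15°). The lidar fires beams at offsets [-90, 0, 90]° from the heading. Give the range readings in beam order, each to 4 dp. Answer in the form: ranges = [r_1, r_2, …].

ranges = [0.5487, 1.5943, 4.6277]

beam 1: φ=-90°, α=285°
  cosα=0.2588 sinα=-0.9659 | (4,1) | tMaxX 2.0864 tMaxY 0.5487 | tΔX 3.8637 tΔY 1.0353
    t=0.5487 [y] (4,0) — stop
  → r_1 = 0.5487
beam 2: φ=0°, α=15°
  cosα=0.9659 sinα=0.2588 | (4,1) | tMaxX 0.5590 tMaxY 1.8159 | tΔX 1.0353 tΔY 3.8637
    t=0.5590 [x] (5,1)
    t=1.5943 [x] (6,1) — stop
  → r_2 = 1.5943
beam 3: φ=90°, α=105°
  cosα=-0.2588 sinα=0.9659 | (4,1) | tMaxX 1.7773 tMaxY 0.4866 | tΔX 3.8637 tΔY 1.0353
    t=0.4866 [y] (4,2)
    t=1.5219 [y] (4,3)
    t=1.7773 [x] (3,3)
    t=2.5571 [y] (3,4)
    t=3.5924 [y] (3,5)
    t=4.6277 [y] (3,6) — stop
  → r_3 = 4.6277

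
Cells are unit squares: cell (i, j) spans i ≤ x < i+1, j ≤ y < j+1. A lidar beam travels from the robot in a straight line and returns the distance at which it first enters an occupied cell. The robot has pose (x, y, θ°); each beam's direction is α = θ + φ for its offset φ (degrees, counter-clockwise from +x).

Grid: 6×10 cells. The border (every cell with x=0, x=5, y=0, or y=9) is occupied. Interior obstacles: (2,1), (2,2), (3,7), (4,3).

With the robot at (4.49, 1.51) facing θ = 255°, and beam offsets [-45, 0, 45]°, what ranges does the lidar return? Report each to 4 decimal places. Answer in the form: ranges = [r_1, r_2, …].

ranges = [1.0200, 0.5280, 0.5889]

beam 1: φ=-45°, α=210°
  d=(-0.8660,-0.5000)  start (4,1)  tX=0.5658 tY=1.0200  stride 1/|dx|=1.1547 1/|dy|=2.0000
    cross x-line → (3,1), t=0.5658
    cross y-line → (3,0), t=1.0200 (wall)
  → r_1 = 1.0200
beam 2: φ=0°, α=255°
  d=(-0.2588,-0.9659)  start (4,1)  tX=1.8932 tY=0.5280  stride 1/|dx|=3.8637 1/|dy|=1.0353
    cross y-line → (4,0), t=0.5280 (wall)
  → r_2 = 0.5280
beam 3: φ=45°, α=300°
  d=(0.5000,-0.8660)  start (4,1)  tX=1.0200 tY=0.5889  stride 1/|dx|=2.0000 1/|dy|=1.1547
    cross y-line → (4,0), t=0.5889 (wall)
  → r_3 = 0.5889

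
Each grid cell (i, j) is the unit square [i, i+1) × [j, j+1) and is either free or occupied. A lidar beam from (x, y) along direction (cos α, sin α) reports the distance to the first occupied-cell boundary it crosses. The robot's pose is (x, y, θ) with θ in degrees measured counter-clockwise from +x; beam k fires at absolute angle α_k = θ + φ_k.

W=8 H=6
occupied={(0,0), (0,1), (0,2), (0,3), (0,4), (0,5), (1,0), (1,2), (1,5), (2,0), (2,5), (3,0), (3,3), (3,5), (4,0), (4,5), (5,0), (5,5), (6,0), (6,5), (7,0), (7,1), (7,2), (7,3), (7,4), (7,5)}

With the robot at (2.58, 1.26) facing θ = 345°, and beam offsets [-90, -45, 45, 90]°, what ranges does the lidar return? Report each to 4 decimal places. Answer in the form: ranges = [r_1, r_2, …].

beam 1: φ=-90°, α=255°
  cosα=-0.2588 sinα=-0.9659 | (2,1) | tMaxX 2.2409 tMaxY 0.2692 | tΔX 3.8637 tΔY 1.0353
    t=0.2692 [y] (2,0) — stop
  → r_1 = 0.2692
beam 2: φ=-45°, α=300°
  cosα=0.5000 sinα=-0.8660 | (2,1) | tMaxX 0.8400 tMaxY 0.3002 | tΔX 2.0000 tΔY 1.1547
    t=0.3002 [y] (2,0) — stop
  → r_2 = 0.3002
beam 3: φ=45°, α=30°
  cosα=0.8660 sinα=0.5000 | (2,1) | tMaxX 0.4850 tMaxY 1.4800 | tΔX 1.1547 tΔY 2.0000
    t=0.4850 [x] (3,1)
    t=1.4800 [y] (3,2)
    t=1.6397 [x] (4,2)
    t=2.7944 [x] (5,2)
    t=3.4800 [y] (5,3)
    t=3.9491 [x] (6,3)
    t=5.1038 [x] (7,3) — stop
  → r_3 = 5.1038
beam 4: φ=90°, α=75°
  cosα=0.2588 sinα=0.9659 | (2,1) | tMaxX 1.6228 tMaxY 0.7661 | tΔX 3.8637 tΔY 1.0353
    t=0.7661 [y] (2,2)
    t=1.6228 [x] (3,2)
    t=1.8014 [y] (3,3) — stop
  → r_4 = 1.8014

ranges = [0.2692, 0.3002, 5.1038, 1.8014]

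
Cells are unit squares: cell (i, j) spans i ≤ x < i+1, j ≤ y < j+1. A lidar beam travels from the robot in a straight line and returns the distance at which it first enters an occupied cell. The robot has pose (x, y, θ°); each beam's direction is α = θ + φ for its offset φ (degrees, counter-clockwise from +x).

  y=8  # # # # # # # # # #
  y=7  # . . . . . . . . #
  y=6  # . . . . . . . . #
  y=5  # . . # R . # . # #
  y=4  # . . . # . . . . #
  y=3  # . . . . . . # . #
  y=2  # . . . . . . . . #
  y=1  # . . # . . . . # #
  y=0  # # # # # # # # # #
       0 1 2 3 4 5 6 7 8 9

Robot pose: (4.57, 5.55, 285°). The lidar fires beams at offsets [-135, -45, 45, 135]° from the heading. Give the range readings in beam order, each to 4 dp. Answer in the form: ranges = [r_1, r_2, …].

ranges = [0.6582, 0.6351, 3.1000, 2.8290]

beam 1: φ=-135°, α=150°
  d=(-0.8660,0.5000)  start (4,5)  tX=0.6582 tY=0.9000  stride 1/|dx|=1.1547 1/|dy|=2.0000
    cross x-line → (3,5), t=0.6582 (wall)
  → r_1 = 0.6582
beam 2: φ=-45°, α=240°
  d=(-0.5000,-0.8660)  start (4,5)  tX=1.1400 tY=0.6351  stride 1/|dx|=2.0000 1/|dy|=1.1547
    cross y-line → (4,4), t=0.6351 (wall)
  → r_2 = 0.6351
beam 3: φ=45°, α=330°
  d=(0.8660,-0.5000)  start (4,5)  tX=0.4965 tY=1.1000  stride 1/|dx|=1.1547 1/|dy|=2.0000
    cross x-line → (5,5), t=0.4965
    cross y-line → (5,4), t=1.1000
    cross x-line → (6,4), t=1.6512
    cross x-line → (7,4), t=2.8059
    cross y-line → (7,3), t=3.1000 (wall)
  → r_3 = 3.1000
beam 4: φ=135°, α=60°
  d=(0.5000,0.8660)  start (4,5)  tX=0.8600 tY=0.5196  stride 1/|dx|=2.0000 1/|dy|=1.1547
    cross y-line → (4,6), t=0.5196
    cross x-line → (5,6), t=0.8600
    cross y-line → (5,7), t=1.6743
    cross y-line → (5,8), t=2.8290 (wall)
  → r_4 = 2.8290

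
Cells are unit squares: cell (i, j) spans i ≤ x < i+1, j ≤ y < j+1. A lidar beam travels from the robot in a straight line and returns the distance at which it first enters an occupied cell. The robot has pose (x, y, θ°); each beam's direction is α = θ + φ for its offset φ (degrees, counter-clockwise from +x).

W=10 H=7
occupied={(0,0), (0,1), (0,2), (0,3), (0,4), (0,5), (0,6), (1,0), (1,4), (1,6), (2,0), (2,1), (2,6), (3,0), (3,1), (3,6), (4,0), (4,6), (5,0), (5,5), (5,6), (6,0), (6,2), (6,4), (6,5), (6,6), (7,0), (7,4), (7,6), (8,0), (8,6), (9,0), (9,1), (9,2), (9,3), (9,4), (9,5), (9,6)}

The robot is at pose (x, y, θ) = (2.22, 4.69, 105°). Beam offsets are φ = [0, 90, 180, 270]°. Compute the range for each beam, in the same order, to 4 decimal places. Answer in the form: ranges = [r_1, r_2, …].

beam 1: φ=0°, α=105°
  dir = (cos 105°, sin 105°) = (-0.2588, 0.9659); from cell (2,4)
  next x-line at t=0.8500, next y-line at t=0.3209; Δt_x=3.8637, Δt_y=1.0353
    y: enter (2,5) at t=0.3209
    x: enter (1,5) at t=0.8500
    y: enter (1,6) at t=1.3562 ← occupied
  → r_1 = 1.3562
beam 2: φ=90°, α=195°
  dir = (cos 195°, sin 195°) = (-0.9659, -0.2588); from cell (2,4)
  next x-line at t=0.2278, next y-line at t=2.6660; Δt_x=1.0353, Δt_y=3.8637
    x: enter (1,4) at t=0.2278 ← occupied
  → r_2 = 0.2278
beam 3: φ=180°, α=285°
  dir = (cos 285°, sin 285°) = (0.2588, -0.9659); from cell (2,4)
  next x-line at t=3.0137, next y-line at t=0.7143; Δt_x=3.8637, Δt_y=1.0353
    y: enter (2,3) at t=0.7143
    y: enter (2,2) at t=1.7496
    y: enter (2,1) at t=2.7849 ← occupied
  → r_3 = 2.7849
beam 4: φ=270°, α=15°
  dir = (cos 15°, sin 15°) = (0.9659, 0.2588); from cell (2,4)
  next x-line at t=0.8075, next y-line at t=1.1977; Δt_x=1.0353, Δt_y=3.8637
    x: enter (3,4) at t=0.8075
    y: enter (3,5) at t=1.1977
    x: enter (4,5) at t=1.8428
    x: enter (5,5) at t=2.8781 ← occupied
  → r_4 = 2.8781

ranges = [1.3562, 0.2278, 2.7849, 2.8781]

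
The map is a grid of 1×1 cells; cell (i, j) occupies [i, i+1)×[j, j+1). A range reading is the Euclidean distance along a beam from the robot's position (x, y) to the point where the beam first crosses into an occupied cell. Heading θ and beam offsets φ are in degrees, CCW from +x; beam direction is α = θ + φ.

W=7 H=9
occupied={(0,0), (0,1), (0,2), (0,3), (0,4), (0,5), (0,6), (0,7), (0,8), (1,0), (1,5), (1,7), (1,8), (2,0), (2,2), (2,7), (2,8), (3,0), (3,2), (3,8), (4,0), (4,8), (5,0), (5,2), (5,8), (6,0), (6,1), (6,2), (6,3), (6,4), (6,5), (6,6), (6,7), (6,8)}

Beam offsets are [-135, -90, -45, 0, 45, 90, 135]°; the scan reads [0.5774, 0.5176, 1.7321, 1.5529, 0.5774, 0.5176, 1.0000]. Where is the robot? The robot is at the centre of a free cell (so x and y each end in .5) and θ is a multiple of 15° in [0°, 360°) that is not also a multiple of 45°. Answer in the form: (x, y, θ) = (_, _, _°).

(x, y, θ) = (2.5, 1.5, 195°)

Enumerate (i+0.5, j+0.5, θ) over the 29 free cells and 16 admissible headings. For each, cast all 7 beams and compare to the given ranges.
  (5.5, 3.5, 150°): beam 1 = 0.5176 ≠ 0.5774 ✗
  (1.5, 2.5, 330°): beam 1 = 0.5176 ≠ 0.5774 ✗
  (5.5, 7.5, 30°): beam 1 = 6.7293 ≠ 0.5774 ✗
  (3.5, 6.5, 255°): beam 1 = 1.0000 ≠ 0.5774 ✗
  …
  (2.5, 1.5, 195°): r_1=0.5774, r_2=0.5176, r_3=1.7321, r_4=1.5529, r_5=0.5774, r_6=0.5176, r_7=1.0000 — all match ✓
Unique over the lattice → pose = (2.5, 1.5, 195°).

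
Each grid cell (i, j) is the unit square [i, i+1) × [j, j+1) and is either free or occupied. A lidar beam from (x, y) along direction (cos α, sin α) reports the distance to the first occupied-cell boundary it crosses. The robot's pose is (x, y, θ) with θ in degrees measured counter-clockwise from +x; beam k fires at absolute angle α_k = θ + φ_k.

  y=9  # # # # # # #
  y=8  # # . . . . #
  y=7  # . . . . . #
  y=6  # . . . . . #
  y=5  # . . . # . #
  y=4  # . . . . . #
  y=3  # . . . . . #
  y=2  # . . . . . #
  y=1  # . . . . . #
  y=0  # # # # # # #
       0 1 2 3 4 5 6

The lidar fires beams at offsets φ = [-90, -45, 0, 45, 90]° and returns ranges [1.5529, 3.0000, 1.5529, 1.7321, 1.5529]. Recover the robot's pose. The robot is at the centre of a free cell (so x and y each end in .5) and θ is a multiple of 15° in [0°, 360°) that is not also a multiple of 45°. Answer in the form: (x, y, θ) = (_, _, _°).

(x, y, θ) = (4.5, 7.5, 345°)

Candidates: 38 free-cell centres × 16 headings = 608 poses. Raycast each; keep the one whose scan matches to 4 dp.
  (3.5, 4.5, 330°): beam 1 = 4.0415 ≠ 1.5529 ✗
  (2.5, 4.5, 300°): beam 1 = 1.7321 ≠ 1.5529 ✗
  (5.5, 5.5, 15°): beam 1 = 1.9319 ≠ 1.5529 ✗
  (4.5, 8.5, 330°): beam 1 = 7.0000 ≠ 1.5529 ✗
  …
  (4.5, 7.5, 345°): r_1=1.5529, r_2=3.0000, r_3=1.5529, r_4=1.7321, r_5=1.5529 — all match ✓
Unique over the lattice → pose = (4.5, 7.5, 345°).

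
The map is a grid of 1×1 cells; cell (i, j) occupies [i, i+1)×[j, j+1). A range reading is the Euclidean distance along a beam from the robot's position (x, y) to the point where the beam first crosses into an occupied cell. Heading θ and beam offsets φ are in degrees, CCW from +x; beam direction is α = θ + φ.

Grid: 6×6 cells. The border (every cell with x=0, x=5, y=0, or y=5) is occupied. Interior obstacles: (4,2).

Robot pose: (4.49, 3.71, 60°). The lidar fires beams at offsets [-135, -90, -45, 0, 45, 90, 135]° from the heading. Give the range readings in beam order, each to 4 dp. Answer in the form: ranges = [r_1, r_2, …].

beam 1: φ=-135°, α=285°
  dir = (cos 285°, sin 285°) = (0.2588, -0.9659); from cell (4,3)
  next x-line at t=1.9705, next y-line at t=0.7350; Δt_x=3.8637, Δt_y=1.0353
    y: enter (4,2) at t=0.7350 ← occupied
  → r_1 = 0.7350
beam 2: φ=-90°, α=330°
  dir = (cos 330°, sin 330°) = (0.8660, -0.5000); from cell (4,3)
  next x-line at t=0.5889, next y-line at t=1.4200; Δt_x=1.1547, Δt_y=2.0000
    x: enter (5,3) at t=0.5889 ← occupied
  → r_2 = 0.5889
beam 3: φ=-45°, α=15°
  dir = (cos 15°, sin 15°) = (0.9659, 0.2588); from cell (4,3)
  next x-line at t=0.5280, next y-line at t=1.1205; Δt_x=1.0353, Δt_y=3.8637
    x: enter (5,3) at t=0.5280 ← occupied
  → r_3 = 0.5280
beam 4: φ=0°, α=60°
  dir = (cos 60°, sin 60°) = (0.5000, 0.8660); from cell (4,3)
  next x-line at t=1.0200, next y-line at t=0.3349; Δt_x=2.0000, Δt_y=1.1547
    y: enter (4,4) at t=0.3349
    x: enter (5,4) at t=1.0200 ← occupied
  → r_4 = 1.0200
beam 5: φ=45°, α=105°
  dir = (cos 105°, sin 105°) = (-0.2588, 0.9659); from cell (4,3)
  next x-line at t=1.8932, next y-line at t=0.3002; Δt_x=3.8637, Δt_y=1.0353
    y: enter (4,4) at t=0.3002
    y: enter (4,5) at t=1.3355 ← occupied
  → r_5 = 1.3355
beam 6: φ=90°, α=150°
  dir = (cos 150°, sin 150°) = (-0.8660, 0.5000); from cell (4,3)
  next x-line at t=0.5658, next y-line at t=0.5800; Δt_x=1.1547, Δt_y=2.0000
    x: enter (3,3) at t=0.5658
    y: enter (3,4) at t=0.5800
    x: enter (2,4) at t=1.7205
    y: enter (2,5) at t=2.5800 ← occupied
  → r_6 = 2.5800
beam 7: φ=135°, α=195°
  dir = (cos 195°, sin 195°) = (-0.9659, -0.2588); from cell (4,3)
  next x-line at t=0.5073, next y-line at t=2.7432; Δt_x=1.0353, Δt_y=3.8637
    x: enter (3,3) at t=0.5073
    x: enter (2,3) at t=1.5426
    x: enter (1,3) at t=2.5778
    y: enter (1,2) at t=2.7432
    x: enter (0,2) at t=3.6131 ← occupied
  → r_7 = 3.6131

ranges = [0.7350, 0.5889, 0.5280, 1.0200, 1.3355, 2.5800, 3.6131]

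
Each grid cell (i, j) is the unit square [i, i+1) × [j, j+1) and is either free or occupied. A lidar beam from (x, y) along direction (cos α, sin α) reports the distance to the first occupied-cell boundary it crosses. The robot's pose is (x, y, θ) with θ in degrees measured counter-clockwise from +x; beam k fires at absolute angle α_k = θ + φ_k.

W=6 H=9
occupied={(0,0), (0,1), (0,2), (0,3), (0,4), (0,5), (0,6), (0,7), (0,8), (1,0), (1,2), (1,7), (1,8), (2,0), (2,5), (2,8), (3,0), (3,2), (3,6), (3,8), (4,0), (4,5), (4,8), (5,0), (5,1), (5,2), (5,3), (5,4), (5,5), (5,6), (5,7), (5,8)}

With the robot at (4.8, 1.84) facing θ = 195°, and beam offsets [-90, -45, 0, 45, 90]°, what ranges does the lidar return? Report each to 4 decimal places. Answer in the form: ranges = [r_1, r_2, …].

ranges = [4.3067, 0.9238, 3.2455, 0.9699, 0.7727]

beam 1: φ=-90°, α=105°
  direction (-0.2588, 0.9659); cell (4,1); t to first gridline: x 3.0910, y 0.1656 (then +3.8637 / +1.0353)
    (4,2) via y @ 0.1656
    (4,3) via y @ 1.2009
    (4,4) via y @ 2.2362
    (3,4) via x @ 3.0910
    (3,5) via y @ 3.2715
    (3,6) via y @ 4.3067  # hit
  → r_1 = 4.3067
beam 2: φ=-45°, α=150°
  direction (-0.8660, 0.5000); cell (4,1); t to first gridline: x 0.9238, y 0.3200 (then +1.1547 / +2.0000)
    (4,2) via y @ 0.3200
    (3,2) via x @ 0.9238  # hit
  → r_2 = 0.9238
beam 3: φ=0°, α=195°
  direction (-0.9659, -0.2588); cell (4,1); t to first gridline: x 0.8282, y 3.2455 (then +1.0353 / +3.8637)
    (3,1) via x @ 0.8282
    (2,1) via x @ 1.8635
    (1,1) via x @ 2.8988
    (1,0) via y @ 3.2455  # hit
  → r_3 = 3.2455
beam 4: φ=45°, α=240°
  direction (-0.5000, -0.8660); cell (4,1); t to first gridline: x 1.6000, y 0.9699 (then +2.0000 / +1.1547)
    (4,0) via y @ 0.9699  # hit
  → r_4 = 0.9699
beam 5: φ=90°, α=285°
  direction (0.2588, -0.9659); cell (4,1); t to first gridline: x 0.7727, y 0.8696 (then +3.8637 / +1.0353)
    (5,1) via x @ 0.7727  # hit
  → r_5 = 0.7727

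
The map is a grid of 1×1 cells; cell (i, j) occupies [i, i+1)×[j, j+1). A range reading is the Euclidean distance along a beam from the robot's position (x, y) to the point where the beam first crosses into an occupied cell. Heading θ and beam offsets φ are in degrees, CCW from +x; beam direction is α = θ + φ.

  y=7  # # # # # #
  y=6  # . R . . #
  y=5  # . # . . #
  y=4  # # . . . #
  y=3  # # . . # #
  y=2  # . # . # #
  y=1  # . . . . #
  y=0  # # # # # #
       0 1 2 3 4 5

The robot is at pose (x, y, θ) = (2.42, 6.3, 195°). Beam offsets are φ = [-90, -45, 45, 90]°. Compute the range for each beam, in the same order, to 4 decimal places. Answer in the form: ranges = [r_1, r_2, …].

beam 1: φ=-90°, α=105°
  d=(-0.2588,0.9659)  start (2,6)  tX=1.6228 tY=0.7247  stride 1/|dx|=3.8637 1/|dy|=1.0353
    cross y-line → (2,7), t=0.7247 (wall)
  → r_1 = 0.7247
beam 2: φ=-45°, α=150°
  d=(-0.8660,0.5000)  start (2,6)  tX=0.4850 tY=1.4000  stride 1/|dx|=1.1547 1/|dy|=2.0000
    cross x-line → (1,6), t=0.4850
    cross y-line → (1,7), t=1.4000 (wall)
  → r_2 = 1.4000
beam 3: φ=45°, α=240°
  d=(-0.5000,-0.8660)  start (2,6)  tX=0.8400 tY=0.3464  stride 1/|dx|=2.0000 1/|dy|=1.1547
    cross y-line → (2,5), t=0.3464 (wall)
  → r_3 = 0.3464
beam 4: φ=90°, α=285°
  d=(0.2588,-0.9659)  start (2,6)  tX=2.2409 tY=0.3106  stride 1/|dx|=3.8637 1/|dy|=1.0353
    cross y-line → (2,5), t=0.3106 (wall)
  → r_4 = 0.3106

ranges = [0.7247, 1.4000, 0.3464, 0.3106]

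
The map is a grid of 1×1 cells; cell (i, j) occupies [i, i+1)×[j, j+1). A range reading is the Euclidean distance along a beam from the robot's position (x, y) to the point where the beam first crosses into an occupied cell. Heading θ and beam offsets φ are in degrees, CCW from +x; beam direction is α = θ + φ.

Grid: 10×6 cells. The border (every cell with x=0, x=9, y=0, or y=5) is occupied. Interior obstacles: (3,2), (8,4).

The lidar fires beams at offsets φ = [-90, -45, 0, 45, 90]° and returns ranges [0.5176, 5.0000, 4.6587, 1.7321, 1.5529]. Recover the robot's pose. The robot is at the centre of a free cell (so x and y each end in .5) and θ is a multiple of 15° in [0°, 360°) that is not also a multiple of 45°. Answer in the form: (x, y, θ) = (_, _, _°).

The pose lattice has 30·16 = 480 candidates. Test each by forward raycasting.
  (7.5, 2.5, 15°): beam 1 = 1.5529 ≠ 0.5176 ✗
  (5.5, 2.5, 195°): beam 1 = 2.5882 ≠ 0.5176 ✗
  (8.5, 2.5, 285°): beam 1 = 5.7956 ≠ 0.5176 ✗
  (8.5, 3.5, 105°): beam 2 = 0.5774 ≠ 5.0000 ✗
  …
  (3.5, 3.5, 15°): r_1=0.5176, r_2=5.0000, r_3=4.6587, r_4=1.7321, r_5=1.5529 — all match ✓
Unique over the lattice → pose = (3.5, 3.5, 15°).

(x, y, θ) = (3.5, 3.5, 15°)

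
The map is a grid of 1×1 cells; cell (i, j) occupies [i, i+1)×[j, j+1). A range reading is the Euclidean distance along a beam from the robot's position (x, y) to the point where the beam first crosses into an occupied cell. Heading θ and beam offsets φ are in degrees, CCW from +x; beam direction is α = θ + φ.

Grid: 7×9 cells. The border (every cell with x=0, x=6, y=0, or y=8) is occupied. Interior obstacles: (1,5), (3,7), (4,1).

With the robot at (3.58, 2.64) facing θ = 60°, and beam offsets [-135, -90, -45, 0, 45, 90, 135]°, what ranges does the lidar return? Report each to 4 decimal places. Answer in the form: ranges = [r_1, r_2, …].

beam 1: φ=-135°, α=285°
  cosα=0.2588 sinα=-0.9659 | (3,2) | tMaxX 1.6228 tMaxY 0.6626 | tΔX 3.8637 tΔY 1.0353
    t=0.6626 [y] (3,1)
    t=1.6228 [x] (4,1) — stop
  → r_1 = 1.6228
beam 2: φ=-90°, α=330°
  cosα=0.8660 sinα=-0.5000 | (3,2) | tMaxX 0.4850 tMaxY 1.2800 | tΔX 1.1547 tΔY 2.0000
    t=0.4850 [x] (4,2)
    t=1.2800 [y] (4,1) — stop
  → r_2 = 1.2800
beam 3: φ=-45°, α=15°
  cosα=0.9659 sinα=0.2588 | (3,2) | tMaxX 0.4348 tMaxY 1.3909 | tΔX 1.0353 tΔY 3.8637
    t=0.4348 [x] (4,2)
    t=1.3909 [y] (4,3)
    t=1.4701 [x] (5,3)
    t=2.5054 [x] (6,3) — stop
  → r_3 = 2.5054
beam 4: φ=0°, α=60°
  cosα=0.5000 sinα=0.8660 | (3,2) | tMaxX 0.8400 tMaxY 0.4157 | tΔX 2.0000 tΔY 1.1547
    t=0.4157 [y] (3,3)
    t=0.8400 [x] (4,3)
    t=1.5704 [y] (4,4)
    t=2.7251 [y] (4,5)
    t=2.8400 [x] (5,5)
    t=3.8798 [y] (5,6)
    t=4.8400 [x] (6,6) — stop
  → r_4 = 4.8400
beam 5: φ=45°, α=105°
  cosα=-0.2588 sinα=0.9659 | (3,2) | tMaxX 2.2409 tMaxY 0.3727 | tΔX 3.8637 tΔY 1.0353
    t=0.3727 [y] (3,3)
    t=1.4080 [y] (3,4)
    t=2.2409 [x] (2,4)
    t=2.4433 [y] (2,5)
    t=3.4785 [y] (2,6)
    t=4.5138 [y] (2,7)
    t=5.5491 [y] (2,8) — stop
  → r_5 = 5.5491
beam 6: φ=90°, α=150°
  cosα=-0.8660 sinα=0.5000 | (3,2) | tMaxX 0.6697 tMaxY 0.7200 | tΔX 1.1547 tΔY 2.0000
    t=0.6697 [x] (2,2)
    t=0.7200 [y] (2,3)
    t=1.8244 [x] (1,3)
    t=2.7200 [y] (1,4)
    t=2.9791 [x] (0,4) — stop
  → r_6 = 2.9791
beam 7: φ=135°, α=195°
  cosα=-0.9659 sinα=-0.2588 | (3,2) | tMaxX 0.6005 tMaxY 2.4728 | tΔX 1.0353 tΔY 3.8637
    t=0.6005 [x] (2,2)
    t=1.6357 [x] (1,2)
    t=2.4728 [y] (1,1)
    t=2.6710 [x] (0,1) — stop
  → r_7 = 2.6710

ranges = [1.6228, 1.2800, 2.5054, 4.8400, 5.5491, 2.9791, 2.6710]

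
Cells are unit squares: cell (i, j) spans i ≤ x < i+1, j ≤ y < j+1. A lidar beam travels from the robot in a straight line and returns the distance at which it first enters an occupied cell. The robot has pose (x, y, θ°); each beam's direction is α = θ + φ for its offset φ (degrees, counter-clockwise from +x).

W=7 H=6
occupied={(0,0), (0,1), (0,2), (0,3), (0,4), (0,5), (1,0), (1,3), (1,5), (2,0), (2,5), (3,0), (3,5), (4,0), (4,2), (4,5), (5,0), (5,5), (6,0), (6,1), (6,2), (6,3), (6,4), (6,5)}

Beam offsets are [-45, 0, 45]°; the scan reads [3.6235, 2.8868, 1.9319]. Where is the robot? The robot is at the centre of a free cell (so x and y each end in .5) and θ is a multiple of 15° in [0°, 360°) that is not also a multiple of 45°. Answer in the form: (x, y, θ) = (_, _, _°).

The pose lattice has 18·16 = 288 candidates. Test each by forward raycasting.
  (2.5, 3.5, 195°): beam 1 = 0.5774 ≠ 3.6235 ✗
  (4.5, 3.5, 195°): beam 1 = 3.0000 ≠ 3.6235 ✗
  (1.5, 4.5, 150°): beam 1 = 0.5176 ≠ 3.6235 ✗
  (2.5, 4.5, 285°): beam 1 = 1.0000 ≠ 3.6235 ✗
  …
  (3.5, 1.5, 150°): r_1=3.6235, r_2=2.8868, r_3=1.9319 — all match ✓
Only this pose fits every beam.

(x, y, θ) = (3.5, 1.5, 150°)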